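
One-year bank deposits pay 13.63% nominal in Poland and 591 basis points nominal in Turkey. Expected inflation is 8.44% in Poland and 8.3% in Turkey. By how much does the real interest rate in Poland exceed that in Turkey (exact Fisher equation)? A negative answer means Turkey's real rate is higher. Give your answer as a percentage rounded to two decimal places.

6.99%

Poland: (1 + 0.1363)/(1 + 0.0844) − 1 = 4.7861%
Turkey: (1 + 0.0591)/(1 + 0.0830) − 1 = -2.2068%
Differential = 4.7861% − (-2.2068%) = 6.9929% → 6.99%.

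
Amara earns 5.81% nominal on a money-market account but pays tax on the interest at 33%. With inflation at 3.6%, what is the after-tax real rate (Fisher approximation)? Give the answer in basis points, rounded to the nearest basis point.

29 basis points

After-tax nominal return = 5.81% × (1 − 0.33) = 3.8927%.
r ≈ 3.8927% − 3.6% → 29 basis points.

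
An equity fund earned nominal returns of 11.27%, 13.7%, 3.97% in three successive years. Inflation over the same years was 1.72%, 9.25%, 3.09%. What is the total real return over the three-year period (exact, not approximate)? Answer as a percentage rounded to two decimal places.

14.82%

Compound the nominal returns: 1.1127 × 1.1370 × 1.0397 = 1.315366.
Compound inflation: 1.0172 × 1.0925 × 1.0309 = 1.145630.
Deflate: 1.315366 / 1.145630 = 1.148160.
Total real return = 1.148160 − 1 → 14.82%.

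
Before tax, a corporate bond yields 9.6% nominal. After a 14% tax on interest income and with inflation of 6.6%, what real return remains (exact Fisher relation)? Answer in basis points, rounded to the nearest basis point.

155 basis points

After-tax nominal return = 9.6% × (1 − 0.14) = 8.2560%.
1 + r = 1.08256 / 1.06600 = 1.015535
After-tax real rate = 1.015535 − 1 → 155 basis points.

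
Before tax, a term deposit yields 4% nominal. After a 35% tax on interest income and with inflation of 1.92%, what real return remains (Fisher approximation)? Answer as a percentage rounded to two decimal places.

0.68%

After-tax nominal return = 4% × (1 − 0.35) = 2.6000%.
r ≈ 2.6000% − 1.92% → 0.68%.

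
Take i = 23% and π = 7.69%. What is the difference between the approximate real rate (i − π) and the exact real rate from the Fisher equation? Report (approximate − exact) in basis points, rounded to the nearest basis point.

109 basis points

Approximate: r ≈ 23.000% − 7.690% = 15.3100%
Exact: (1 + 0.2300)/(1 + 0.0769) − 1 = 14.2167%
Error = 15.3100% − 14.2167% = 1.0933% → 109 basis points.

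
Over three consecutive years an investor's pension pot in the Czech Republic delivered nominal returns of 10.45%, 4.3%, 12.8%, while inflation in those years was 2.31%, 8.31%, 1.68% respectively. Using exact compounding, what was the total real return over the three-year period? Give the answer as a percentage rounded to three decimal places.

15.329%

Compound the nominal returns: 1.1045 × 1.0430 × 1.1280 = 1.299449.
Compound inflation: 1.0231 × 1.0831 × 1.0168 = 1.126736.
Deflate: 1.299449 / 1.126736 = 1.153286.
Total real return = 1.153286 − 1 → 15.329%.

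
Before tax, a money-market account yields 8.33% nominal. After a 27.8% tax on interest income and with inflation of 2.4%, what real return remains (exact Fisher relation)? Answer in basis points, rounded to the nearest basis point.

353 basis points

After-tax nominal return = 8.33% × (1 − 0.278) = 6.01426%.
1 + r = 1.0601426 / 1.02400 = 1.035296
After-tax real rate = 1.035296 − 1 → 353 basis points.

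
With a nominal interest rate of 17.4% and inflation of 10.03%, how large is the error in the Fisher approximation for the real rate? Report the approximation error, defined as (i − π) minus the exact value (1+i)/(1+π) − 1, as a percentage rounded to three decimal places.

0.672%

Approximate: r ≈ 17.400% − 10.030% = 7.3700%
Exact: (1 + 0.1740)/(1 + 0.1003) − 1 = 6.6982%
Error = 7.3700% − 6.6982% = 0.6718% → 0.672%.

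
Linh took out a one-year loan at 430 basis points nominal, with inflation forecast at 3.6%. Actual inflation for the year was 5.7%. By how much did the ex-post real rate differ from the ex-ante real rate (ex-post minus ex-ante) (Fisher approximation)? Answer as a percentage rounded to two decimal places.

-2.10%

Ex-ante: 4.3% − 3.6% = 0.700%
Ex-post: 4.3% − 5.7% = -1.400%
Difference (ex-post − ex-ante) = -2.1000% → -2.10%.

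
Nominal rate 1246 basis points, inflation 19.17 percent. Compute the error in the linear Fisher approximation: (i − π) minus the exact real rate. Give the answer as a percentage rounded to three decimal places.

-1.079%

Approximate: r ≈ 12.460% − 19.170% = -6.7100%
Exact: (1 + 0.1246)/(1 + 0.1917) − 1 = -5.6306%
Error = -6.7100% − (-5.6306%) = -1.0794% → -1.079%.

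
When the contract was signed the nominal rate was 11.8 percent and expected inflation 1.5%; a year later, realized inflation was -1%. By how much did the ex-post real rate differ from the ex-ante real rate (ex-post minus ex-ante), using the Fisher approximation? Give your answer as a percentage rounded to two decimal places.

Ex-ante: 11.8% − 1.5% = 10.300%
Ex-post: 11.8% − (-1%) = 12.800%
Difference (ex-post − ex-ante) = 2.5000% → 2.50%.

2.50%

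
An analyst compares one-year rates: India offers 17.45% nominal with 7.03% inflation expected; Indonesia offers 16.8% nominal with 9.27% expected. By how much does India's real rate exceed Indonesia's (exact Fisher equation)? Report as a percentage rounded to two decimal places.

India: (1 + 0.1745)/(1 + 0.0703) − 1 = 9.7356%
Indonesia: (1 + 0.1680)/(1 + 0.0927) − 1 = 6.8912%
Differential = 9.7356% − 6.8912% = 2.8444% → 2.84%.

2.84%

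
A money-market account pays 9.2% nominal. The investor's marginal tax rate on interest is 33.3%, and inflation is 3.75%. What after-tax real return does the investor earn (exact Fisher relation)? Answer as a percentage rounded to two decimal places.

2.30%

After-tax nominal return = 9.2% × (1 − 0.333) = 6.1364%.
1 + r = 1.061364 / 1.03750 = 1.023001
After-tax real rate = 1.023001 − 1 → 2.30%.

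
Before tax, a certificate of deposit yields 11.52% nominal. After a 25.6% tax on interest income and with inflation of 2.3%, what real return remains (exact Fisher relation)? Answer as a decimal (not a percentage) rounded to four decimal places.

After-tax nominal return = 11.52% × (1 − 0.256) = 8.57088%.
1 + r = 1.0857088 / 1.02300 = 1.061299
After-tax real rate = 1.061299 − 1 → 0.0613.

0.0613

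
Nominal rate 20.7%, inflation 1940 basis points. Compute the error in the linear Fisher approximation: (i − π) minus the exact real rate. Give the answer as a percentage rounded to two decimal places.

Approximate: r ≈ 20.700% − 19.400% = 1.3000%
Exact: (1 + 0.2070)/(1 + 0.1940) − 1 = 1.0888%
Error = 1.3000% − 1.0888% = 0.2112% → 0.21%.

0.21%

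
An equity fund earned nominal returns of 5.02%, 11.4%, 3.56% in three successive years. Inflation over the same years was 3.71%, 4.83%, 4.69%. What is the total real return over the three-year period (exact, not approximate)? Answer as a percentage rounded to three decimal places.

6.448%

Nominal growth factor = 1.0502 × 1.1140 × 1.0356 = 1.211572
Price-level growth factor = 1.0371 × 1.0483 × 1.0469 = 1.138181
Real growth factor = 1.211572 / 1.138181 = 1.064481
Total real return = 1.064481 − 1 → 6.448%.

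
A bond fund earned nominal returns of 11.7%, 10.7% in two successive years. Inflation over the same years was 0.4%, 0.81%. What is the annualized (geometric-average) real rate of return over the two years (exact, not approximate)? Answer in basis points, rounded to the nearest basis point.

Compound the nominal returns: 1.1170 × 1.1070 = 1.23651900.
Compound inflation: 1.0040 × 1.0081 = 1.01213240.
Deflate: 1.23651900 / 1.01213240 = 1.22169688.
Annualized real rate = 1.22169688^(1/2) − 1 = 10.5304% → 1053 basis points.

1053 basis points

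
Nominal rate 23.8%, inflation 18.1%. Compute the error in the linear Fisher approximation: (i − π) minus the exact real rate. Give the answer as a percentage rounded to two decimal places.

0.87%

Approximate: r ≈ 23.800% − 18.100% = 5.7000%
Exact: (1 + 0.2380)/(1 + 0.1810) − 1 = 4.8264%
Error = 5.7000% − 4.8264% = 0.8736% → 0.87%.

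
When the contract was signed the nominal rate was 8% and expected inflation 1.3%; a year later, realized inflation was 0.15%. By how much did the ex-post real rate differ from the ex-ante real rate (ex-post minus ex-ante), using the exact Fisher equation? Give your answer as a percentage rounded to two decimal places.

1.22%

Ex-ante: (1 + 0.0800)/(1 + 0.0130) − 1 = 6.6140%
Ex-post: (1 + 0.0800)/(1 + 0.0015) − 1 = 7.8382%
Difference (ex-post − ex-ante) = 1.2242% → 1.22%.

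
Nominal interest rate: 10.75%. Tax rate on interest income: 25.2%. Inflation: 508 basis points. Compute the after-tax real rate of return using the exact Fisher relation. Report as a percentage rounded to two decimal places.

After-tax nominal return = 10.75% × (1 − 0.252) = 8.0410%.
1 + r = 1.08041 / 1.05080 = 1.028179
After-tax real rate = 1.028179 − 1 → 2.82%.

2.82%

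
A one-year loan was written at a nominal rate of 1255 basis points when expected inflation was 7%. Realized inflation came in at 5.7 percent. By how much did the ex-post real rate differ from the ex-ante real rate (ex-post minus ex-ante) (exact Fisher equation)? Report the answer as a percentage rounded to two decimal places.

1.29%

Ex-ante: (1 + 0.1255)/(1 + 0.0700) − 1 = 5.1869%
Ex-post: (1 + 0.1255)/(1 + 0.0570) − 1 = 6.4806%
Difference (ex-post − ex-ante) = 1.2937% → 1.29%.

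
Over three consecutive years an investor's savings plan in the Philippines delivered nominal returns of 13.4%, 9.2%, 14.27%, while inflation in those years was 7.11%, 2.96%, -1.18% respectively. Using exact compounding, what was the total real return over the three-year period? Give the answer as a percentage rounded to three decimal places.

29.845%

Compound the nominal returns: 1.1340 × 1.0920 × 1.1427 = 1.415037.
Compound inflation: 1.0711 × 1.0296 × 0.9882 = 1.089791.
Deflate: 1.415037 / 1.089791 = 1.298448.
Total real return = 1.298448 − 1 → 29.845%.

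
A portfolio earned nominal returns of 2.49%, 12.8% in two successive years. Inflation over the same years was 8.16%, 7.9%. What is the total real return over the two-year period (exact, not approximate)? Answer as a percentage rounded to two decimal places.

-0.94%

Compound the nominal returns: 1.0249 × 1.1280 = 1.156087.
Compound inflation: 1.0816 × 1.0790 = 1.167046.
Deflate: 1.156087 / 1.167046 = 0.990609.
Total real return = 0.990609 − 1 → -0.94%.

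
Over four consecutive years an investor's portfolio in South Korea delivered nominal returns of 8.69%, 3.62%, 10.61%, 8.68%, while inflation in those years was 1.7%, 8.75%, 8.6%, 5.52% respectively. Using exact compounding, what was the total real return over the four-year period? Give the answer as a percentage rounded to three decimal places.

Nominal growth factor = 1.0869 × 1.0362 × 1.1061 × 1.0868 = 1.353871
Price-level growth factor = 1.0170 × 1.0875 × 1.0860 × 1.0552 = 1.267403
Real growth factor = 1.353871 / 1.267403 = 1.068224
Total real return = 1.068224 − 1 → 6.822%.

6.822%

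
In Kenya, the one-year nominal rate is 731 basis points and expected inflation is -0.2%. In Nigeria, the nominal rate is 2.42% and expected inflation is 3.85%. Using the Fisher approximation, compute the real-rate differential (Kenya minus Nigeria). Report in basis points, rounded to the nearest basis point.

Kenya: 7.31% − (-0.2%) = 7.510%
Nigeria: 2.42% − 3.85% = -1.430%
Differential = 8.940% → 894 basis points.

894 basis points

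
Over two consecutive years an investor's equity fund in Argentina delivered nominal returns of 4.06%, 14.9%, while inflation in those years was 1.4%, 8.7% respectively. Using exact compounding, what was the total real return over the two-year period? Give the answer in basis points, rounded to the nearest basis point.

Compound the nominal returns: 1.0406 × 1.1490 = 1.195649.
Compound inflation: 1.0140 × 1.0870 = 1.102218.
Deflate: 1.195649 / 1.102218 = 1.084767.
Total real return = 1.084767 − 1 → 848 basis points.

848 basis points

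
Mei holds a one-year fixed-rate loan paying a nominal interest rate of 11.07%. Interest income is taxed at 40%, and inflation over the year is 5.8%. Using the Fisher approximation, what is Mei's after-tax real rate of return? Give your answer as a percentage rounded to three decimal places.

0.842%

After-tax nominal return = 11.07% × (1 − 0.4) = 6.6420%.
r ≈ 6.6420% − 5.8% → 0.842%.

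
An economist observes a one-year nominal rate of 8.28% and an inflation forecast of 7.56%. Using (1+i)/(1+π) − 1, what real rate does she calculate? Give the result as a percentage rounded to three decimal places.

By the Fisher identity, 1 + r = (1 + i)/(1 + π).
1 + r = 1.08280 / 1.07560 = 1.006694
r = 1.006694 − 1 = 0.6694%, i.e. 0.669%.

0.669%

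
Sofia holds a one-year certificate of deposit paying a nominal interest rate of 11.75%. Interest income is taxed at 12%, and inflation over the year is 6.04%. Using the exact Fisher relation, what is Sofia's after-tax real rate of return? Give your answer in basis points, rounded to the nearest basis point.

406 basis points

After-tax nominal return = 11.75% × (1 − 0.12) = 10.3400%.
1 + r = 1.10340 / 1.06040 = 1.040551
After-tax real rate = 1.040551 − 1 → 406 basis points.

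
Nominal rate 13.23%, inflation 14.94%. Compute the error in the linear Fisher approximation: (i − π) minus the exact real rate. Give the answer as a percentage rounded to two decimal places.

Approximate: r ≈ 13.230% − 14.940% = -1.7100%
Exact: (1 + 0.1323)/(1 + 0.1494) − 1 = -1.4877%
Error = -1.7100% − (-1.4877%) = -0.2223% → -0.22%.

-0.22%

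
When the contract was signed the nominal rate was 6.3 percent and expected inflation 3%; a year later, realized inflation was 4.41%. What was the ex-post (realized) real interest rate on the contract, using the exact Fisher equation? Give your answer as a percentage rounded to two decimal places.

1.81%

Ex-post: (1 + 0.0630)/(1 + 0.0441) − 1 = 1.8102%
So the realized real rate is 1.81%.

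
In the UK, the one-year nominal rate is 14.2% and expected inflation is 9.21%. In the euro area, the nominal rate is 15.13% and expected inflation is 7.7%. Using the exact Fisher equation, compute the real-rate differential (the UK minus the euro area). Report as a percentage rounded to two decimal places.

The UK: (1 + 0.1420)/(1 + 0.0921) − 1 = 4.5692%
The euro area: (1 + 0.1513)/(1 + 0.0770) − 1 = 6.8988%
Differential = 4.5692% − 6.8988% = -2.3296% → -2.33%.

-2.33%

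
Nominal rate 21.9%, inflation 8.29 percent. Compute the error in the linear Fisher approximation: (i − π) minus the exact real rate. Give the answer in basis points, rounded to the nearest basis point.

Approximate: r ≈ 21.900% − 8.290% = 13.6100%
Exact: (1 + 0.2190)/(1 + 0.0829) − 1 = 12.5681%
Error = 13.6100% − 12.5681% = 1.0419% → 104 basis points.

104 basis points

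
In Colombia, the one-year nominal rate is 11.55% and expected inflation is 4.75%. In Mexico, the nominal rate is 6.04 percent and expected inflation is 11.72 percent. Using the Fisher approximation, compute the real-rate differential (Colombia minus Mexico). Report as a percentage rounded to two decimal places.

12.48%

Colombia: 11.55% − 4.75% = 6.800%
Mexico: 6.04% − 11.72% = -5.680%
Differential = 12.480% → 12.48%.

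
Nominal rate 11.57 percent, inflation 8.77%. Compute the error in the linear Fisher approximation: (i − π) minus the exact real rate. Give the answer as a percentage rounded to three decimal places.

0.226%

Approximate: r ≈ 11.570% − 8.770% = 2.8000%
Exact: (1 + 0.1157)/(1 + 0.0877) − 1 = 2.5742%
Error = 2.8000% − 2.5742% = 0.2258% → 0.226%.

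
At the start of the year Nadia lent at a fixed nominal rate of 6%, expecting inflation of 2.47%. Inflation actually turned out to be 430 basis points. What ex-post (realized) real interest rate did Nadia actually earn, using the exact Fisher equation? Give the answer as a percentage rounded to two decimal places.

Ex-post: (1 + 0.0600)/(1 + 0.0430) − 1 = 1.6299%
So the realized real rate is 1.63%.

1.63%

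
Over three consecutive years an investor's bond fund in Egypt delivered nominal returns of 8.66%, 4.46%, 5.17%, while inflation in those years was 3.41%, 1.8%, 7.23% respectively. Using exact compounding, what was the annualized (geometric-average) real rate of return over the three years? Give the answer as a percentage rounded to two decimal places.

Nominal growth factor = 1.0866 × 1.0446 × 1.0517 = 1.19374508
Price-level growth factor = 1.0341 × 1.0180 × 1.0723 = 1.12882501
Real growth factor = 1.19374508 / 1.12882501 = 1.05751120
Annualized real rate = 1.05751120^(1/3) − 1 = 1.8814% → 1.88%.

1.88%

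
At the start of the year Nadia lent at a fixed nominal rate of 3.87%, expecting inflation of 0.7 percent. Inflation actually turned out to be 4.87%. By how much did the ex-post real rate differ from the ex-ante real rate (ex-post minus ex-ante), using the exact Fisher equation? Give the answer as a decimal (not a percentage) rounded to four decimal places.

-0.0410

Ex-ante: (1 + 0.0387)/(1 + 0.0070) − 1 = 3.1480%
Ex-post: (1 + 0.0387)/(1 + 0.0487) − 1 = -0.9536%
Difference (ex-post − ex-ante) = -4.1015% → -0.0410.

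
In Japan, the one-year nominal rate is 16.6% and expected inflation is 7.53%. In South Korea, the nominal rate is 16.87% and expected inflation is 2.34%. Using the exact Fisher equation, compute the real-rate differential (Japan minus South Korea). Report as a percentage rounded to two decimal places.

Japan: (1 + 0.1660)/(1 + 0.0753) − 1 = 8.4349%
South Korea: (1 + 0.1687)/(1 + 0.0234) − 1 = 14.1978%
Differential = 8.4349% − 14.1978% = -5.7629% → -5.76%.

-5.76%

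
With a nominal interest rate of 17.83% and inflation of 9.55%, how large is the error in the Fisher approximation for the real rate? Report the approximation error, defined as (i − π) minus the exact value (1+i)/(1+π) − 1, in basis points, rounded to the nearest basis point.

Approximate: r ≈ 17.830% − 9.550% = 8.2800%
Exact: (1 + 0.1783)/(1 + 0.0955) − 1 = 7.5582%
Error = 8.2800% − 7.5582% = 0.7218% → 72 basis points.

72 basis points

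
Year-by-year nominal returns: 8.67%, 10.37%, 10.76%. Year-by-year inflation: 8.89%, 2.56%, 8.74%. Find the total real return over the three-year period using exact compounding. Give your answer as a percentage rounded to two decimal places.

Compound the nominal returns: 1.0867 × 1.1037 × 1.1076 = 1.328445.
Compound inflation: 1.0889 × 1.0256 × 1.0874 = 1.214382.
Deflate: 1.328445 / 1.214382 = 1.093927.
Total real return = 1.093927 − 1 → 9.39%.

9.39%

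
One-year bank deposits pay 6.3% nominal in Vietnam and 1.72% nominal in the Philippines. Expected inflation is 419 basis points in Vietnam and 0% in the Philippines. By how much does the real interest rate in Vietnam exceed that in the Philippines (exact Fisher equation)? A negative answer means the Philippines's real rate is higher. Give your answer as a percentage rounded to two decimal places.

0.31%

Vietnam: (1 + 0.0630)/(1 + 0.0419) − 1 = 2.0251%
The Philippines: (1 + 0.0172)/(1 + 0.0000) − 1 = 1.7200%
Differential = 2.0251% − 1.7200% = 0.3051% → 0.31%.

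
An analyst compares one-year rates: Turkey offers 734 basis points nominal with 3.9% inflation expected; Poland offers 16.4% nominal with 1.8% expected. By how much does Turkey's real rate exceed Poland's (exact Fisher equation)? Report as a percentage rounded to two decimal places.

Turkey: (1 + 0.0734)/(1 + 0.0390) − 1 = 3.3109%
Poland: (1 + 0.1640)/(1 + 0.0180) − 1 = 14.3418%
Differential = 3.3109% − 14.3418% = -11.0310% → -11.03%.

-11.03%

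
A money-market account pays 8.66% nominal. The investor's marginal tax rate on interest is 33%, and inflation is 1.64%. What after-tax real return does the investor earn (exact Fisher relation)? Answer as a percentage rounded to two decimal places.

4.10%

After-tax nominal return = 8.66% × (1 − 0.33) = 5.8022%.
1 + r = 1.058022 / 1.01640 = 1.0409504
After-tax real rate = 1.0409504 − 1 → 4.10%.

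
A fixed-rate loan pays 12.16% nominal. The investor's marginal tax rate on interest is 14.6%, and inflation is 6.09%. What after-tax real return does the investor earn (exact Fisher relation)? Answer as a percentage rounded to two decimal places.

4.05%

After-tax nominal return = 12.16% × (1 − 0.146) = 10.38464%.
1 + r = 1.1038464 / 1.06090 = 1.040481
After-tax real rate = 1.040481 − 1 → 4.05%.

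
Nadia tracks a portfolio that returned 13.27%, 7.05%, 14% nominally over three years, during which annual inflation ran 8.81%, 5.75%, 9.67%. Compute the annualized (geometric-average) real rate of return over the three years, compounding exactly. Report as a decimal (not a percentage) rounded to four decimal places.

0.0308

Compound the nominal returns: 1.1327 × 1.0705 × 1.1400 = 1.38231310.
Compound inflation: 1.0881 × 1.0575 × 1.0967 = 1.26193513.
Deflate: 1.38231310 / 1.26193513 = 1.09539157.
Annualized real rate = 1.09539157^(1/3) − 1 = 3.0837% → 0.0308.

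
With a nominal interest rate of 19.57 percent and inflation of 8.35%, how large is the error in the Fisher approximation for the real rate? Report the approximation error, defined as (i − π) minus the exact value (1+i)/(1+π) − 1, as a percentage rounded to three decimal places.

Approximate: r ≈ 19.570% − 8.350% = 11.2200%
Exact: (1 + 0.1957)/(1 + 0.0835) − 1 = 10.3553%
Error = 11.2200% − 10.3553% = 0.8647% → 0.865%.

0.865%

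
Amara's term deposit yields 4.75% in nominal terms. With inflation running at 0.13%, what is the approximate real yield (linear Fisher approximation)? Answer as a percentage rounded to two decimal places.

4.62%

r ≈ i − π = 4.75% − 0.13% = 4.62%.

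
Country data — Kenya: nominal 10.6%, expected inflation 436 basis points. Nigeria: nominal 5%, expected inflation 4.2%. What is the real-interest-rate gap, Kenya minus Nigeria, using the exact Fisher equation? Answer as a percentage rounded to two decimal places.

Kenya: (1 + 0.1060)/(1 + 0.0436) − 1 = 5.9793%
Nigeria: (1 + 0.0500)/(1 + 0.0420) − 1 = 0.7678%
Differential = 5.9793% − 0.7678% = 5.2115% → 5.21%.

5.21%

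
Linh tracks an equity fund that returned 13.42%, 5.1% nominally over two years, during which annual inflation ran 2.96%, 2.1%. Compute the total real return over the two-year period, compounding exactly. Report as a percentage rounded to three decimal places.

Compound the nominal returns: 1.1342 × 1.0510 = 1.192044.
Compound inflation: 1.0296 × 1.0210 = 1.051222.
Deflate: 1.192044 / 1.051222 = 1.133961.
Total real return = 1.133961 − 1 → 13.396%.

13.396%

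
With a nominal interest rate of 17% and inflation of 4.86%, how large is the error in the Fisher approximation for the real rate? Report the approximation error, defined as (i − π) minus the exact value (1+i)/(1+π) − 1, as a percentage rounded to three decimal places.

Approximate: r ≈ 17.000% − 4.860% = 12.1400%
Exact: (1 + 0.1700)/(1 + 0.0486) − 1 = 11.5773%
Error = 12.1400% − 11.5773% = 0.5627% → 0.563%.

0.563%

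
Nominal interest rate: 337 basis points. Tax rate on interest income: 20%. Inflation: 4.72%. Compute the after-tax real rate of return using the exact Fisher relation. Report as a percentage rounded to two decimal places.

-1.93%

After-tax nominal return = 3.37% × (1 − 0.2) = 2.6960%.
1 + r = 1.02696 / 1.04720 = 0.980672
After-tax real rate = 0.980672 − 1 → -1.93%.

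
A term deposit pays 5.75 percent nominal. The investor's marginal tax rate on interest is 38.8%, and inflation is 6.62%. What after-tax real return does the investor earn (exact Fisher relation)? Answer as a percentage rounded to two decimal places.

After-tax nominal return = 5.75% × (1 − 0.388) = 3.5190%.
1 + r = 1.03519 / 1.06620 = 0.970915
After-tax real rate = 0.970915 − 1 → -2.91%.

-2.91%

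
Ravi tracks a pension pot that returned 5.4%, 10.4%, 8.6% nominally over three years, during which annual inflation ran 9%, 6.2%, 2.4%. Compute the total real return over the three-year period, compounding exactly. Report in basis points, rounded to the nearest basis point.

Compound the nominal returns: 1.0540 × 1.1040 × 1.0860 = 1.263687.
Compound inflation: 1.0900 × 1.0620 × 1.0240 = 1.185362.
Deflate: 1.263687 / 1.185362 = 1.066077.
Total real return = 1.066077 − 1 → 661 basis points.

661 basis points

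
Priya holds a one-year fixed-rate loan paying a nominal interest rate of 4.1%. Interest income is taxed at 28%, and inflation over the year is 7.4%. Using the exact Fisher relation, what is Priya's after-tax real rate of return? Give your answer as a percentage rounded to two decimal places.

-4.14%

After-tax nominal return = 4.1% × (1 − 0.28) = 2.9520%.
1 + r = 1.02952 / 1.07400 = 0.958585
After-tax real rate = 0.958585 − 1 → -4.14%.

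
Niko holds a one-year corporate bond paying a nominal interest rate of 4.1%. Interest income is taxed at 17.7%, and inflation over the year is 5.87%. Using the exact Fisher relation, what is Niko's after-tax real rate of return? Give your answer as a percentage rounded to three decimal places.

-2.357%

After-tax nominal return = 4.1% × (1 − 0.177) = 3.3743%.
1 + r = 1.033743 / 1.05870 = 0.976427
After-tax real rate = 0.976427 − 1 → -2.357%.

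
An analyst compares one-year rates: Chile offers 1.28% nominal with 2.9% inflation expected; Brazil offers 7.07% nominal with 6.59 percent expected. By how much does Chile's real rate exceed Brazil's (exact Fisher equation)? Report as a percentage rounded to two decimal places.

Chile: (1 + 0.0128)/(1 + 0.0290) − 1 = -1.5743%
Brazil: (1 + 0.0707)/(1 + 0.0659) − 1 = 0.4503%
Differential = -1.5743% − 0.4503% = -2.0247% → -2.02%.

-2.02%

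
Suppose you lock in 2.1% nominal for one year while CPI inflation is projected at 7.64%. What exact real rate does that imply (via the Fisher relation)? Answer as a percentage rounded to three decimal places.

-5.147%

By the Fisher relation, 1 + r = (1 + i)/(1 + π).
1 + r = 1.02100 / 1.07640 = 0.948532
r = 0.948532 − 1 = -5.1468%, i.e. -5.147%.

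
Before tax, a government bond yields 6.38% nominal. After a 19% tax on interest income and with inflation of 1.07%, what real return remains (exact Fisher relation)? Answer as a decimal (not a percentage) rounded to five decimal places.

After-tax nominal return = 6.38% × (1 − 0.19) = 5.1678%.
1 + r = 1.051678 / 1.01070 = 1.040544
After-tax real rate = 1.040544 − 1 → 0.04054.

0.04054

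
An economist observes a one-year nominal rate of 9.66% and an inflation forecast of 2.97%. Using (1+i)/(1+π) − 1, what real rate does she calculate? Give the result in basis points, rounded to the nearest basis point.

By the Fisher identity, 1 + r = (1 + i)/(1 + π).
1 + r = 1.09660 / 1.02970 = 1.064970
r = 1.064970 − 1 = 6.4970%, i.e. 650 basis points.

650 basis points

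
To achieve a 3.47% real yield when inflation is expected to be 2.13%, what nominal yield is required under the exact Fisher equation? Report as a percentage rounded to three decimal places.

5.674%

(1 + i) = (1 + r)(1 + π) = 1.03470 × 1.02130 = 1.05673911
i = 1.05673911 − 1, so the required nominal rate is 5.674%.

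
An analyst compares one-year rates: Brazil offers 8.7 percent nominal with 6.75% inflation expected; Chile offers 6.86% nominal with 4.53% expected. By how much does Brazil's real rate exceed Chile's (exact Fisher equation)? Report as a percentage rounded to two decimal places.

Brazil: (1 + 0.0870)/(1 + 0.0675) − 1 = 1.8267%
Chile: (1 + 0.0686)/(1 + 0.0453) − 1 = 2.2290%
Differential = 1.8267% − 2.2290% = -0.4023% → -0.40%.

-0.40%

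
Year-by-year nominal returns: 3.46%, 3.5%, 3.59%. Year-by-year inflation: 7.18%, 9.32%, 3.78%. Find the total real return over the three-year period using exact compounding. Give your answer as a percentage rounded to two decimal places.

-8.78%

Compound the nominal returns: 1.0346 × 1.0350 × 1.0359 = 1.109253.
Compound inflation: 1.0718 × 1.0932 × 1.0378 = 1.215982.
Deflate: 1.109253 / 1.215982 = 0.912228.
Total real return = 0.912228 − 1 → -8.78%.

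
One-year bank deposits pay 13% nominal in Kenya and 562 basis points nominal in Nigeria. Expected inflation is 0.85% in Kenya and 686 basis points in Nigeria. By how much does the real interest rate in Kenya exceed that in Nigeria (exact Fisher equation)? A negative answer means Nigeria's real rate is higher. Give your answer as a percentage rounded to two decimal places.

13.21%

Kenya: (1 + 0.1300)/(1 + 0.0085) − 1 = 12.0476%
Nigeria: (1 + 0.0562)/(1 + 0.0686) − 1 = -1.1604%
Differential = 12.0476% − (-1.1604%) = 13.2080% → 13.21%.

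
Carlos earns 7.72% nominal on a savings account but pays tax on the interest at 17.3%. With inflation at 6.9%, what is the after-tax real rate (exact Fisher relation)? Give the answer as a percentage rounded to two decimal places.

After-tax nominal return = 7.72% × (1 − 0.173) = 6.38444%.
1 + r = 1.0638444 / 1.06900 = 0.995177
After-tax real rate = 0.995177 − 1 → -0.48%.

-0.48%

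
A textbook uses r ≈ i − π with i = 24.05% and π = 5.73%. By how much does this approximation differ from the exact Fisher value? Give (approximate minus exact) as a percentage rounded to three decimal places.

0.993%

Approximate: r ≈ 24.050% − 5.730% = 18.3200%
Exact: (1 + 0.2405)/(1 + 0.0573) − 1 = 17.3272%
Error = 18.3200% − 17.3272% = 0.9928% → 0.993%.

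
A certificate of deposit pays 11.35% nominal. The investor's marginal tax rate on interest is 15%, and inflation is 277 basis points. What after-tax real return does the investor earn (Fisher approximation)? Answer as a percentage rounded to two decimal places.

6.88%

After-tax nominal return = 11.35% × (1 − 0.15) = 9.6475%.
r ≈ 9.6475% − 2.77% → 6.88%.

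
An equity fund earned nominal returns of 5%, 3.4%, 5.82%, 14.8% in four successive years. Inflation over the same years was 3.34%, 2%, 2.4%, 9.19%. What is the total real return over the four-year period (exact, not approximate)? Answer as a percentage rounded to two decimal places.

11.91%

Compound the nominal returns: 1.0500 × 1.0340 × 1.0582 × 1.1480 = 1.318923.
Compound inflation: 1.0334 × 1.0200 × 1.0240 × 1.0919 = 1.178559.
Deflate: 1.318923 / 1.178559 = 1.119098.
Total real return = 1.119098 − 1 → 11.91%.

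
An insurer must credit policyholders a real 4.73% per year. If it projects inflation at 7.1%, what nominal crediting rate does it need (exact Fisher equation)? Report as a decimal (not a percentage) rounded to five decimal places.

(1 + i) = (1 + r)(1 + π) = 1.04730 × 1.07100 = 1.1216583
i = 1.1216583 − 1, so the required nominal rate is 0.12166.

0.12166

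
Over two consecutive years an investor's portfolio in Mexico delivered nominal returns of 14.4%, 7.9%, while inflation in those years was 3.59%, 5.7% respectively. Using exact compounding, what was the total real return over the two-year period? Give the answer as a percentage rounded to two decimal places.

12.73%

Compound the nominal returns: 1.1440 × 1.0790 = 1.234376.
Compound inflation: 1.0359 × 1.0570 = 1.094946.
Deflate: 1.234376 / 1.094946 = 1.127339.
Total real return = 1.127339 − 1 → 12.73%.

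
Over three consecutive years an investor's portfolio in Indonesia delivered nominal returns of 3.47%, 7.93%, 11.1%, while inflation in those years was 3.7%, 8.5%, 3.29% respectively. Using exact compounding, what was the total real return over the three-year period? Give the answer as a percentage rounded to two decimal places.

Compound the nominal returns: 1.0347 × 1.0793 × 1.1110 = 1.240711.
Compound inflation: 1.0370 × 1.0850 × 1.0329 = 1.162162.
Deflate: 1.240711 / 1.162162 = 1.067589.
Total real return = 1.067589 − 1 → 6.76%.

6.76%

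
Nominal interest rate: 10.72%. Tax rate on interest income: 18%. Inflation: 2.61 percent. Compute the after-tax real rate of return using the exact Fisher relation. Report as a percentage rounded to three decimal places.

6.023%

After-tax nominal return = 10.72% × (1 − 0.18) = 8.7904%.
1 + r = 1.087904 / 1.02610 = 1.060232
After-tax real rate = 1.060232 − 1 → 6.023%.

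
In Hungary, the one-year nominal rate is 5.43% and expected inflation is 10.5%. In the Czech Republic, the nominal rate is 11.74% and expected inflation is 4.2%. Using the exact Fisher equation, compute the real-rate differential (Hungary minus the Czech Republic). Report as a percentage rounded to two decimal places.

Hungary: (1 + 0.0543)/(1 + 0.1050) − 1 = -4.5882%
The Czech Republic: (1 + 0.1174)/(1 + 0.0420) − 1 = 7.2361%
Differential = -4.5882% − 7.2361% = -11.8243% → -11.82%.

-11.82%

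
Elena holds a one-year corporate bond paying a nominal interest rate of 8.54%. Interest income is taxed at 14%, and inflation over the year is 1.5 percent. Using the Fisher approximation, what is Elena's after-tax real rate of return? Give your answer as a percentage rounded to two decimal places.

After-tax nominal return = 8.54% × (1 − 0.14) = 7.3444%.
r ≈ 7.3444% − 1.5% → 5.84%.

5.84%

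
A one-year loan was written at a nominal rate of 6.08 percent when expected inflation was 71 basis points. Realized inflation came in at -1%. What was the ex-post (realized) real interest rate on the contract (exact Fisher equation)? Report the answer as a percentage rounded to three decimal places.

Ex-post: (1 + 0.0608)/(1 − 0.0100) − 1 = 7.15152%
So the realized real rate is 7.152%.

7.152%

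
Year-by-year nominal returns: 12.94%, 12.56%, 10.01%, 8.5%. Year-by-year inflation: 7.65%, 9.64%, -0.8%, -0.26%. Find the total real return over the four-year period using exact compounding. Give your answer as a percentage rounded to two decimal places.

Compound the nominal returns: 1.1294 × 1.1256 × 1.1001 × 1.0850 = 1.517378.
Compound inflation: 1.0765 × 1.0964 × 0.9920 × 0.9974 = 1.167788.
Deflate: 1.517378 / 1.167788 = 1.299361.
Total real return = 1.299361 − 1 → 29.94%.

29.94%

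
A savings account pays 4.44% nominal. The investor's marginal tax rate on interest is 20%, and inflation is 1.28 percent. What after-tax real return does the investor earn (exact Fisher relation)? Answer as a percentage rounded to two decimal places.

After-tax nominal return = 4.44% × (1 − 0.2) = 3.5520%.
1 + r = 1.03552 / 1.01280 = 1.022433
After-tax real rate = 1.022433 − 1 → 2.24%.

2.24%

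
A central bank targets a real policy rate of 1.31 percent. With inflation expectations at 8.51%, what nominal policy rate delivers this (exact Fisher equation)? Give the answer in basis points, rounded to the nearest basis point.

(1 + i) = (1 + r)(1 + π) = 1.01310 × 1.08510 = 1.09931481
i = 1.09931481 − 1, so the required nominal rate is 993 basis points.

993 basis points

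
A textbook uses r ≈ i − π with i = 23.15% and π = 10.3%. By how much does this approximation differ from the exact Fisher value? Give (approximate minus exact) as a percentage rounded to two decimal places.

Approximate: r ≈ 23.150% − 10.300% = 12.8500%
Exact: (1 + 0.2315)/(1 + 0.1030) − 1 = 11.6500%
Error = 12.8500% − 11.6500% = 1.2000% → 1.20%.

1.20%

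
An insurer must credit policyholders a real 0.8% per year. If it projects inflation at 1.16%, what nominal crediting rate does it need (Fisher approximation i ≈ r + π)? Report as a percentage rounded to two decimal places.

1.96%

i ≈ r + π = 0.8% + 1.16% = 1.96%.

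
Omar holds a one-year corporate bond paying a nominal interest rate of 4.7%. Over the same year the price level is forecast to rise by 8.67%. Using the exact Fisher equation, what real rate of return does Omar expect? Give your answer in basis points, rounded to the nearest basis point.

By the Fisher equation, 1 + r = (1 + i)/(1 + π).
1 + r = 1.04700 / 1.08670 = 0.963467
r = 0.963467 − 1 = -3.6533%, i.e. -365 basis points.

-365 basis points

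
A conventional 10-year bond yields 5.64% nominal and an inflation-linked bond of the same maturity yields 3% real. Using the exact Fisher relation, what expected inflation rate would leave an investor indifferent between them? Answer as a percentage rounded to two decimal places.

(1 + π) = (1 + i)/(1 + r) = 1.05640 / 1.03000 = 1.025631
Break-even inflation = 1.025631 − 1 → 2.56%.

2.56%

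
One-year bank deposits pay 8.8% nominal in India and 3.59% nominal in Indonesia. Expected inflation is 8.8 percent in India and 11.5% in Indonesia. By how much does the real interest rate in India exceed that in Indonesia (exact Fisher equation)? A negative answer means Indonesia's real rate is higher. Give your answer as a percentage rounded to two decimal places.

7.09%

India: (1 + 0.0880)/(1 + 0.0880) − 1 = 0.0000%
Indonesia: (1 + 0.0359)/(1 + 0.1150) − 1 = -7.0942%
Differential = 0.0000% − (-7.0942%) = 7.0942% → 7.09%.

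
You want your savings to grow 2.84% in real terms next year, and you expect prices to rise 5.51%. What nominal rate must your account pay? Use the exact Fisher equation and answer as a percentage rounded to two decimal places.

8.51%

(1 + i) = (1 + r)(1 + π) = 1.02840 × 1.05510 = 1.08506484
i = 1.08506484 − 1, so the required nominal rate is 8.51%.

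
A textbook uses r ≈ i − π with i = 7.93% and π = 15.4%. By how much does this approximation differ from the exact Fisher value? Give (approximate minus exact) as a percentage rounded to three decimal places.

Approximate: r ≈ 7.930% − 15.400% = -7.4700%
Exact: (1 + 0.0793)/(1 + 0.1540) − 1 = -6.4731%
Error = -7.4700% − (-6.4731%) = -0.9969% → -0.997%.

-0.997%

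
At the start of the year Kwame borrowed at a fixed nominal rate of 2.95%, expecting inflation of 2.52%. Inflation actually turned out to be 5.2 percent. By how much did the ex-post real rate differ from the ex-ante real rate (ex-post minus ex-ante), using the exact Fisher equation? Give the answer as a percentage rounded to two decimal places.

-2.56%

Ex-ante: (1 + 0.0295)/(1 + 0.0252) − 1 = 0.4194%
Ex-post: (1 + 0.0295)/(1 + 0.0520) − 1 = -2.1388%
Difference (ex-post − ex-ante) = -2.5582% → -2.56%.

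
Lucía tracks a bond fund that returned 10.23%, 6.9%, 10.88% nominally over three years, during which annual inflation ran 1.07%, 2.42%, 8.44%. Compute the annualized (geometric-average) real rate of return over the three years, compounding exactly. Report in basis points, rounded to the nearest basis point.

Nominal growth factor = 1.1023 × 1.0690 × 1.1088 = 1.30656413
Price-level growth factor = 1.0107 × 1.0242 × 1.0844 = 1.12252635
Real growth factor = 1.30656413 / 1.12252635 = 1.16394962
Annualized real rate = 1.16394962^(1/3) − 1 = 5.1909% → 519 basis points.

519 basis points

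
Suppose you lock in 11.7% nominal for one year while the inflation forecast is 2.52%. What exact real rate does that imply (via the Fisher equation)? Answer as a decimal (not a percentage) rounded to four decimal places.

0.0895

1 + r = 1.11700 / 1.02520 = 1.089544
r = 1.089544 − 1 = 8.9544%, i.e. 0.0895.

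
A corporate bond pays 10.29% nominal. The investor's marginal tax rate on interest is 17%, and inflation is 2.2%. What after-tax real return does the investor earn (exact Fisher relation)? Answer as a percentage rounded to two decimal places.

After-tax nominal return = 10.29% × (1 − 0.17) = 8.5407%.
1 + r = 1.085407 / 1.02200 = 1.062042
After-tax real rate = 1.062042 − 1 → 6.20%.

6.20%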